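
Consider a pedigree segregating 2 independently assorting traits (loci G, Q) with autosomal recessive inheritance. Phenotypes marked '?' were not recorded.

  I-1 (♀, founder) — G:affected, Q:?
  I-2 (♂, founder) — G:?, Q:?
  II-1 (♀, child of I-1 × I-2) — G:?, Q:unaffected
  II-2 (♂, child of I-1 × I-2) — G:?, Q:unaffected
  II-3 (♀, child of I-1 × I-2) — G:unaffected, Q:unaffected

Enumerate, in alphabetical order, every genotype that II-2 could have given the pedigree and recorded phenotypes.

II-2 ∈ {Gg QQ, Gg Qq, gg QQ, gg Qq}

G/I-1 aff ·: gg
G/I-2 ? ·: GG|Gg
G/II-1 ? I-1×I-2: Gg|gg
G/II-2 ? I-1×I-2: Gg|gg
G/II-3 un I-1×I-2: Gg
⇒ G over [I-1,I-2,II-1,II-2,II-3]: 5 consistent
Q/I-1 ? ·: QQ|Qq|qq
Q/I-2 ? ·: QQ|Qq|qq
Q/II-1 un I-1×I-2: QQ|Qq
Q/II-2 un I-1×I-2: QQ|Qq
Q/II-3 un I-1×I-2: QQ|Qq
⇒ Q over [I-1,I-2,II-1,II-2,II-3]: 29 consistent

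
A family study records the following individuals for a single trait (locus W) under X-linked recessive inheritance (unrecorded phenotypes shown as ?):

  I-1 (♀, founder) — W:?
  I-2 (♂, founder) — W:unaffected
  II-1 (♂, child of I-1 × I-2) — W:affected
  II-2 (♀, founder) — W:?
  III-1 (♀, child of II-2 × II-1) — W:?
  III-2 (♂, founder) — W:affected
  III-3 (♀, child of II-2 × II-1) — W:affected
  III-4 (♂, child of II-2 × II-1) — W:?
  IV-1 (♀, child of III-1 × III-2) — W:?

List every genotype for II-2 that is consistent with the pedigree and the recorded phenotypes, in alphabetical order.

II-2 ∈ {X^WX^w, X^wX^w}

W/I-1 ? ·: X^WX^w|X^wX^w
W/I-2 un ·: X^WY
W/II-1 aff I-1×I-2: X^wY
W/II-2 ? ·: X^WX^w|X^wX^w
W/III-1 ? II-2×II-1: X^WX^w|X^wX^w
W/III-2 aff ·: X^wY
W/III-3 aff II-2×II-1: X^wX^w
W/III-4 ? II-2×II-1: X^WY|X^wY
W/IV-1 ? III-1×III-2: X^WX^w|X^wX^w
⇒ W over [I-1,I-2,II-1,II-2,III-1,III-2,III-3,III-4,IV-1]: 14 consistent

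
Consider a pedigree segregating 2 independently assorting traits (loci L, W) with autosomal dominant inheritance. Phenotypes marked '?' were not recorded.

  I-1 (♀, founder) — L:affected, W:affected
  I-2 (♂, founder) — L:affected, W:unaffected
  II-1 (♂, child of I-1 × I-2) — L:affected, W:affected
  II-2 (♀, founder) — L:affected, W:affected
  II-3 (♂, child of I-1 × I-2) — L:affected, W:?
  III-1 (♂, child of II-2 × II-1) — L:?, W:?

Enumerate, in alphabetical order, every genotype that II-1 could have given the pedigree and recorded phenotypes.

L/I-1 aff ·: Ll|LL
L/I-2 aff ·: Ll|LL
L/II-1 aff I-1×I-2: Ll|LL
L/II-2 aff ·: Ll|LL
L/II-3 aff I-1×I-2: Ll|LL
L/III-1 ? II-2×II-1: ll|Ll|LL
⇒ L over [I-1,I-2,II-1,II-2,II-3,III-1]: 51 consistent
W/I-1 aff ·: Ww|WW
W/I-2 un ·: ww
W/II-1 aff I-1×I-2: Ww
W/II-2 aff ·: Ww|WW
W/II-3 ? I-1×I-2: ww|Ww
W/III-1 ? II-2×II-1: ww|Ww|WW
⇒ W over [I-1,I-2,II-1,II-2,II-3,III-1]: 15 consistent

II-1 ∈ {LL Ww, Ll Ww}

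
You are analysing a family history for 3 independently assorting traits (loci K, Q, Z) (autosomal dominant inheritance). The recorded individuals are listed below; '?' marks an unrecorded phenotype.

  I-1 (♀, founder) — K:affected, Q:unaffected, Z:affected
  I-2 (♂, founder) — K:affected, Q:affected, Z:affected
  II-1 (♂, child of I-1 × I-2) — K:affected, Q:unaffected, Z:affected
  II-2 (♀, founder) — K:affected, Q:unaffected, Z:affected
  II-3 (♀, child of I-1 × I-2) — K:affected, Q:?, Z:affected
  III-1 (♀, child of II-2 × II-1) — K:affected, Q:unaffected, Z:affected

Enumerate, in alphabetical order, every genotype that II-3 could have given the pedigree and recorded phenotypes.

K/I-1 aff ·: Kk|KK
K/I-2 aff ·: Kk|KK
K/II-1 aff I-1×I-2: Kk|KK
K/II-2 aff ·: Kk|KK
K/II-3 aff I-1×I-2: Kk|KK
K/III-1 aff II-2×II-1: Kk|KK
⇒ K over [I-1,I-2,II-1,II-2,II-3,III-1]: 45 consistent
Q/I-1 un ·: qq
Q/I-2 aff ·: Qq
Q/II-1 un I-1×I-2: qq
Q/II-2 un ·: qq
Q/II-3 ? I-1×I-2: qq|Qq
Q/III-1 un II-2×II-1: qq
⇒ Q over [I-1,I-2,II-1,II-2,II-3,III-1]: 2 consistent
Z/I-1 aff ·: Zz|ZZ
Z/I-2 aff ·: Zz|ZZ
Z/II-1 aff I-1×I-2: Zz|ZZ
Z/II-2 aff ·: Zz|ZZ
Z/II-3 aff I-1×I-2: Zz|ZZ
Z/III-1 aff II-2×II-1: Zz|ZZ
⇒ Z over [I-1,I-2,II-1,II-2,II-3,III-1]: 45 consistent

II-3 ∈ {KK Qq ZZ, KK Qq Zz, KK qq ZZ, KK qq Zz, Kk Qq ZZ, Kk Qq Zz, Kk qq ZZ, Kk qq Zz}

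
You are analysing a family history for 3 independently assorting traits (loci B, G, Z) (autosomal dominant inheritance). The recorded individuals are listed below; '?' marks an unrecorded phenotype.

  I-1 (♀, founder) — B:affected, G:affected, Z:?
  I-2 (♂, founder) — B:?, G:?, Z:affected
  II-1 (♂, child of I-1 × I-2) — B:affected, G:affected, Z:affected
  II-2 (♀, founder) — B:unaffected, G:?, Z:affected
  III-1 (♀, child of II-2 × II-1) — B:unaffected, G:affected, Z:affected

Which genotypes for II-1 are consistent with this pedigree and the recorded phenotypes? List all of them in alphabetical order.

II-1 ∈ {Bb GG ZZ, Bb GG Zz, Bb Gg ZZ, Bb Gg Zz}

B/I-1 aff ·: Bb|BB
B/I-2 ? ·: bb|Bb|BB
B/II-1 aff I-1×I-2: Bb
B/II-2 un ·: bb
B/III-1 un II-2×II-1: bb
⇒ B over [I-1,I-2,II-1,II-2,III-1]: 5 consistent
G/I-1 aff ·: Gg|GG
G/I-2 ? ·: gg|Gg|GG
G/II-1 aff I-1×I-2: Gg|GG
G/II-2 ? ·: gg|Gg|GG
G/III-1 aff II-2×II-1: Gg|GG
⇒ G over [I-1,I-2,II-1,II-2,III-1]: 41 consistent
Z/I-1 ? ·: zz|Zz|ZZ
Z/I-2 aff ·: Zz|ZZ
Z/II-1 aff I-1×I-2: Zz|ZZ
Z/II-2 aff ·: Zz|ZZ
Z/III-1 aff II-2×II-1: Zz|ZZ
⇒ Z over [I-1,I-2,II-1,II-2,III-1]: 32 consistent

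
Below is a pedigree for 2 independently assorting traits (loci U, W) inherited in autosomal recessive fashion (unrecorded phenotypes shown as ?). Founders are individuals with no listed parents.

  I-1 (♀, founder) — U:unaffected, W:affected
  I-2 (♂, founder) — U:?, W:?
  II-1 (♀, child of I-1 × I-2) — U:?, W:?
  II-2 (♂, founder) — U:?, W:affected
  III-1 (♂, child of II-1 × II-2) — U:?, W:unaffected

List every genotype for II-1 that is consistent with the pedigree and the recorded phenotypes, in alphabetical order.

II-1 ∈ {UU Ww, Uu Ww, uu Ww}

U/I-1 un ·: UU|Uu
U/I-2 ? ·: UU|Uu|uu
U/II-1 ? I-1×I-2: UU|Uu|uu
U/II-2 ? ·: UU|Uu|uu
U/III-1 ? II-1×II-2: UU|Uu|uu
⇒ U over [I-1,I-2,II-1,II-2,III-1]: 59 consistent
W/I-1 aff ·: ww
W/I-2 ? ·: WW|Ww
W/II-1 ? I-1×I-2: Ww
W/II-2 aff ·: ww
W/III-1 un II-1×II-2: Ww
⇒ W over [I-1,I-2,II-1,II-2,III-1]: 2 consistent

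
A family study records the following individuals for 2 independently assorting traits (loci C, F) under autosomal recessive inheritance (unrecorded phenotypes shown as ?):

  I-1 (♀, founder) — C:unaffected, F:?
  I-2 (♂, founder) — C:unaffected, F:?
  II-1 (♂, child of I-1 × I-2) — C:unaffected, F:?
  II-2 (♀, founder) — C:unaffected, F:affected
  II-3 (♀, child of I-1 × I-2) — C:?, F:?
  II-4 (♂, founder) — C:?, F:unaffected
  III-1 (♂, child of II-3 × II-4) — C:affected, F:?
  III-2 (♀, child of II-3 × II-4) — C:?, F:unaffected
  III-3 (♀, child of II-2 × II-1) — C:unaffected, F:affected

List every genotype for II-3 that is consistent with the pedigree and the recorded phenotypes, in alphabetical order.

C/I-1 un ·: CC|Cc
C/I-2 un ·: CC|Cc
C/II-1 un I-1×I-2: CC|Cc
C/II-2 un ·: CC|Cc
C/II-3 ? I-1×I-2: Cc|cc
C/II-4 ? ·: Cc|cc
C/III-1 aff II-3×II-4: cc
C/III-2 ? II-3×II-4: CC|Cc|cc
C/III-3 un II-2×II-1: CC|Cc
⇒ C over [I-1,I-2,II-1,II-2,II-3,II-4,III-1,III-2,III-3]: 126 consistent
F/I-1 ? ·: FF|Ff|ff
F/I-2 ? ·: FF|Ff|ff
F/II-1 ? I-1×I-2: Ff|ff
F/II-2 aff ·: ff
F/II-3 ? I-1×I-2: FF|Ff|ff
F/II-4 un ·: FF|Ff
F/III-1 ? II-3×II-4: FF|Ff|ff
F/III-2 un II-3×II-4: FF|Ff
F/III-3 aff II-2×II-1: ff
⇒ F over [I-1,I-2,II-1,II-2,II-3,II-4,III-1,III-2,III-3]: 141 consistent

II-3 ∈ {Cc FF, Cc Ff, Cc ff, cc FF, cc Ff, cc ff}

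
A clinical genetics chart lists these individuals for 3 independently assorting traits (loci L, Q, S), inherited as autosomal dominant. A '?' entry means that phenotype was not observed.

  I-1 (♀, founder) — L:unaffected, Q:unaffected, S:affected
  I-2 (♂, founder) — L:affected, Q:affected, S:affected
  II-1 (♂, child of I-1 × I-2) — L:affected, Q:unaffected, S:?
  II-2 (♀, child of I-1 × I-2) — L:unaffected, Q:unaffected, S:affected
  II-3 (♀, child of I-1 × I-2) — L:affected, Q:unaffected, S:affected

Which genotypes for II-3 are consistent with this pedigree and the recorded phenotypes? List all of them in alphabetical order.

L/I-1 un ·: ll
L/I-2 aff ·: Ll
L/II-1 aff I-1×I-2: Ll
L/II-2 un I-1×I-2: ll
L/II-3 aff I-1×I-2: Ll
⇒ L over [I-1,I-2,II-1,II-2,II-3]: 1 consistent
Q/I-1 un ·: qq
Q/I-2 aff ·: Qq
Q/II-1 un I-1×I-2: qq
Q/II-2 un I-1×I-2: qq
Q/II-3 un I-1×I-2: qq
⇒ Q over [I-1,I-2,II-1,II-2,II-3]: 1 consistent
S/I-1 aff ·: Ss|SS
S/I-2 aff ·: Ss|SS
S/II-1 ? I-1×I-2: ss|Ss|SS
S/II-2 aff I-1×I-2: Ss|SS
S/II-3 aff I-1×I-2: Ss|SS
⇒ S over [I-1,I-2,II-1,II-2,II-3]: 29 consistent

II-3 ∈ {Ll qq SS, Ll qq Ss}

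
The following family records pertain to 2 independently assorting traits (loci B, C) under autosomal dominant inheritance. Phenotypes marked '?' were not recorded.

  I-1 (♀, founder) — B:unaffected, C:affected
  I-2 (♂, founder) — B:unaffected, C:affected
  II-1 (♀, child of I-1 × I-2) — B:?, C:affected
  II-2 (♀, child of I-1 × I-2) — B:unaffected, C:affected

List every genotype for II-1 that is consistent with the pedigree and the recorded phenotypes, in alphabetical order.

B/I-1 un ·: bb
B/I-2 un ·: bb
B/II-1 ? I-1×I-2: bb
B/II-2 un I-1×I-2: bb
⇒ B over [I-1,I-2,II-1,II-2]: 1 consistent
C/I-1 aff ·: Cc|CC
C/I-2 aff ·: Cc|CC
C/II-1 aff I-1×I-2: Cc|CC
C/II-2 aff I-1×I-2: Cc|CC
⇒ C over [I-1,I-2,II-1,II-2]: 13 consistent

II-1 ∈ {bb CC, bb Cc}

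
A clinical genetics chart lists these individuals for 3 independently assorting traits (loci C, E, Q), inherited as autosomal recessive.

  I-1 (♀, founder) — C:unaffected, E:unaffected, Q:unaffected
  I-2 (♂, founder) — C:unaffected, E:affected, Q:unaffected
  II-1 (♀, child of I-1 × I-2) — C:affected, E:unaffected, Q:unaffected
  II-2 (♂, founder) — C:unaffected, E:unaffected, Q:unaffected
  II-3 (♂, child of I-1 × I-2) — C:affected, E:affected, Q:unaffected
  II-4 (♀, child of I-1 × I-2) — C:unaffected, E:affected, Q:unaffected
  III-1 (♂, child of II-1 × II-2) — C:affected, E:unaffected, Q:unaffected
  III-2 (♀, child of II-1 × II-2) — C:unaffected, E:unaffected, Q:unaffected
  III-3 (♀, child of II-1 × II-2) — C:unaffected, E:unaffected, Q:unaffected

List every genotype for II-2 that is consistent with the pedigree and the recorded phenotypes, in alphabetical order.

II-2 ∈ {Cc EE QQ, Cc EE Qq, Cc Ee QQ, Cc Ee Qq}

C/I-1 un ·: Cc
C/I-2 un ·: Cc
C/II-1 aff I-1×I-2: cc
C/II-2 un ·: Cc
C/II-3 aff I-1×I-2: cc
C/II-4 un I-1×I-2: CC|Cc
C/III-1 aff II-1×II-2: cc
C/III-2 un II-1×II-2: Cc
C/III-3 un II-1×II-2: Cc
⇒ C over [I-1,I-2,II-1,II-2,II-3,II-4,III-1,III-2,III-3]: 2 consistent
E/I-1 un ·: Ee
E/I-2 aff ·: ee
E/II-1 un I-1×I-2: Ee
E/II-2 un ·: EE|Ee
E/II-3 aff I-1×I-2: ee
E/II-4 aff I-1×I-2: ee
E/III-1 un II-1×II-2: EE|Ee
E/III-2 un II-1×II-2: EE|Ee
E/III-3 un II-1×II-2: EE|Ee
⇒ E over [I-1,I-2,II-1,II-2,II-3,II-4,III-1,III-2,III-3]: 16 consistent
Q/I-1 un ·: QQ|Qq
Q/I-2 un ·: QQ|Qq
Q/II-1 un I-1×I-2: QQ|Qq
Q/II-2 un ·: QQ|Qq
Q/II-3 un I-1×I-2: QQ|Qq
Q/II-4 un I-1×I-2: QQ|Qq
Q/III-1 un II-1×II-2: QQ|Qq
Q/III-2 un II-1×II-2: QQ|Qq
Q/III-3 un II-1×II-2: QQ|Qq
⇒ Q over [I-1,I-2,II-1,II-2,II-3,II-4,III-1,III-2,III-3]: 309 consistent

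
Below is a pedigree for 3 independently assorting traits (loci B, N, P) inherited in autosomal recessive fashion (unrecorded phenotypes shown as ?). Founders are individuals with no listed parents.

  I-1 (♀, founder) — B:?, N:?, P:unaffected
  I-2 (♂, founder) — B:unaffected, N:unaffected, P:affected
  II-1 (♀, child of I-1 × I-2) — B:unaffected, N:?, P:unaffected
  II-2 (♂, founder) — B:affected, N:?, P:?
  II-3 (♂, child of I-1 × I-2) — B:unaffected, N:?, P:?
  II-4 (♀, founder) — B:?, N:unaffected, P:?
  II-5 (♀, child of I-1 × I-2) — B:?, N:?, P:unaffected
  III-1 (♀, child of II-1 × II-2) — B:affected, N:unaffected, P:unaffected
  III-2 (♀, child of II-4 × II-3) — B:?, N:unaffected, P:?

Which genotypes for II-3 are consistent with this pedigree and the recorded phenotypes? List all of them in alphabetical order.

B/I-1 ? ·: BB|Bb|bb
B/I-2 un ·: BB|Bb
B/II-1 un I-1×I-2: Bb
B/II-2 aff ·: bb
B/II-3 un I-1×I-2: BB|Bb
B/II-4 ? ·: BB|Bb|bb
B/II-5 ? I-1×I-2: BB|Bb|bb
B/III-1 aff II-1×II-2: bb
B/III-2 ? II-4×II-3: BB|Bb|bb
⇒ B over [I-1,I-2,II-1,II-2,II-3,II-4,II-5,III-1,III-2]: 98 consistent
N/I-1 ? ·: NN|Nn|nn
N/I-2 un ·: NN|Nn
N/II-1 ? I-1×I-2: NN|Nn|nn
N/II-2 ? ·: NN|Nn|nn
N/II-3 ? I-1×I-2: NN|Nn|nn
N/II-4 un ·: NN|Nn
N/II-5 ? I-1×I-2: NN|Nn|nn
N/III-1 un II-1×II-2: NN|Nn
N/III-2 un II-4×II-3: NN|Nn
⇒ N over [I-1,I-2,II-1,II-2,II-3,II-4,II-5,III-1,III-2]: 665 consistent
P/I-1 un ·: PP|Pp
P/I-2 aff ·: pp
P/II-1 un I-1×I-2: Pp
P/II-2 ? ·: PP|Pp|pp
P/II-3 ? I-1×I-2: Pp|pp
P/II-4 ? ·: PP|Pp|pp
P/II-5 un I-1×I-2: Pp
P/III-1 un II-1×II-2: PP|Pp
P/III-2 ? II-4×II-3: PP|Pp|pp
⇒ P over [I-1,I-2,II-1,II-2,II-3,II-4,II-5,III-1,III-2]: 90 consistent

II-3 ∈ {BB NN Pp, BB NN pp, BB Nn Pp, BB Nn pp, BB nn Pp, BB nn pp, Bb NN Pp, Bb NN pp, Bb Nn Pp, Bb Nn pp, Bb nn Pp, Bb nn pp}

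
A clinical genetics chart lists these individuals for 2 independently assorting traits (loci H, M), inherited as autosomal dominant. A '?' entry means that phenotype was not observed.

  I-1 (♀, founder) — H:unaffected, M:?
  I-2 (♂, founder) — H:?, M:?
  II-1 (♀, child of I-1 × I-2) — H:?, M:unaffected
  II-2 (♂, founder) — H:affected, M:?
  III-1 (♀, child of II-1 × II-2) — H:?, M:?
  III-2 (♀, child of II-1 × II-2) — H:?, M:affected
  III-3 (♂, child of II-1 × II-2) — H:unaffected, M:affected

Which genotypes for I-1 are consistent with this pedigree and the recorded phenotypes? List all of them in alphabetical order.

I-1 ∈ {hh Mm, hh mm}

H/I-1 un ·: hh
H/I-2 ? ·: hh|Hh|HH
H/II-1 ? I-1×I-2: hh|Hh
H/II-2 aff ·: Hh
H/III-1 ? II-1×II-2: hh|Hh|HH
H/III-2 ? II-1×II-2: hh|Hh|HH
H/III-3 un II-1×II-2: hh
⇒ H over [I-1,I-2,II-1,II-2,III-1,III-2,III-3]: 26 consistent
M/I-1 ? ·: mm|Mm
M/I-2 ? ·: mm|Mm
M/II-1 un I-1×I-2: mm
M/II-2 ? ·: Mm|MM
M/III-1 ? II-1×II-2: mm|Mm
M/III-2 aff II-1×II-2: Mm
M/III-3 aff II-1×II-2: Mm
⇒ M over [I-1,I-2,II-1,II-2,III-1,III-2,III-3]: 12 consistent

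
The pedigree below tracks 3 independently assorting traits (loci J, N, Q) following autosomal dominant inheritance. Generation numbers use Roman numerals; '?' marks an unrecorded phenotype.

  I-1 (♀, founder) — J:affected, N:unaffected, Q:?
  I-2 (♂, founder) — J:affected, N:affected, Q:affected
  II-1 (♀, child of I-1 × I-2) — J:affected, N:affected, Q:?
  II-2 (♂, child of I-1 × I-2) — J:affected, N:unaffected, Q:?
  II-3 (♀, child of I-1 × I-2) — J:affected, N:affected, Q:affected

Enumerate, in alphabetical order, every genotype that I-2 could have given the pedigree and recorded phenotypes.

I-2 ∈ {JJ Nn QQ, JJ Nn Qq, Jj Nn QQ, Jj Nn Qq}

J/I-1 aff ·: Jj|JJ
J/I-2 aff ·: Jj|JJ
J/II-1 aff I-1×I-2: Jj|JJ
J/II-2 aff I-1×I-2: Jj|JJ
J/II-3 aff I-1×I-2: Jj|JJ
⇒ J over [I-1,I-2,II-1,II-2,II-3]: 25 consistent
N/I-1 un ·: nn
N/I-2 aff ·: Nn
N/II-1 aff I-1×I-2: Nn
N/II-2 un I-1×I-2: nn
N/II-3 aff I-1×I-2: Nn
⇒ N over [I-1,I-2,II-1,II-2,II-3]: 1 consistent
Q/I-1 ? ·: qq|Qq|QQ
Q/I-2 aff ·: Qq|QQ
Q/II-1 ? I-1×I-2: qq|Qq|QQ
Q/II-2 ? I-1×I-2: qq|Qq|QQ
Q/II-3 aff I-1×I-2: Qq|QQ
⇒ Q over [I-1,I-2,II-1,II-2,II-3]: 40 consistent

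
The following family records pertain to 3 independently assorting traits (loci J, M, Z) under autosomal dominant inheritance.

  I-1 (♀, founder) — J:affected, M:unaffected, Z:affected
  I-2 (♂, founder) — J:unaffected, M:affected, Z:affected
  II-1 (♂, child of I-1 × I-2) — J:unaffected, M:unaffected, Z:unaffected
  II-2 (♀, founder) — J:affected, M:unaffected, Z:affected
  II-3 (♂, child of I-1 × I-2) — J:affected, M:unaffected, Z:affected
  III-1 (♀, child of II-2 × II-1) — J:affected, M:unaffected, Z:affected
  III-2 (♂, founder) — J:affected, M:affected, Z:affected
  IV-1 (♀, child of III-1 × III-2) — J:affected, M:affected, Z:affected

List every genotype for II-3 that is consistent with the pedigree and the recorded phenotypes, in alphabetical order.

II-3 ∈ {Jj mm ZZ, Jj mm Zz}

J/I-1 aff ·: Jj
J/I-2 un ·: jj
J/II-1 un I-1×I-2: jj
J/II-2 aff ·: Jj|JJ
J/II-3 aff I-1×I-2: Jj
J/III-1 aff II-2×II-1: Jj
J/III-2 aff ·: Jj|JJ
J/IV-1 aff III-1×III-2: Jj|JJ
⇒ J over [I-1,I-2,II-1,II-2,II-3,III-1,III-2,IV-1]: 8 consistent
M/I-1 un ·: mm
M/I-2 aff ·: Mm
M/II-1 un I-1×I-2: mm
M/II-2 un ·: mm
M/II-3 un I-1×I-2: mm
M/III-1 un II-2×II-1: mm
M/III-2 aff ·: Mm|MM
M/IV-1 aff III-1×III-2: Mm
⇒ M over [I-1,I-2,II-1,II-2,II-3,III-1,III-2,IV-1]: 2 consistent
Z/I-1 aff ·: Zz
Z/I-2 aff ·: Zz
Z/II-1 un I-1×I-2: zz
Z/II-2 aff ·: Zz|ZZ
Z/II-3 aff I-1×I-2: Zz|ZZ
Z/III-1 aff II-2×II-1: Zz
Z/III-2 aff ·: Zz|ZZ
Z/IV-1 aff III-1×III-2: Zz|ZZ
⇒ Z over [I-1,I-2,II-1,II-2,II-3,III-1,III-2,IV-1]: 16 consistent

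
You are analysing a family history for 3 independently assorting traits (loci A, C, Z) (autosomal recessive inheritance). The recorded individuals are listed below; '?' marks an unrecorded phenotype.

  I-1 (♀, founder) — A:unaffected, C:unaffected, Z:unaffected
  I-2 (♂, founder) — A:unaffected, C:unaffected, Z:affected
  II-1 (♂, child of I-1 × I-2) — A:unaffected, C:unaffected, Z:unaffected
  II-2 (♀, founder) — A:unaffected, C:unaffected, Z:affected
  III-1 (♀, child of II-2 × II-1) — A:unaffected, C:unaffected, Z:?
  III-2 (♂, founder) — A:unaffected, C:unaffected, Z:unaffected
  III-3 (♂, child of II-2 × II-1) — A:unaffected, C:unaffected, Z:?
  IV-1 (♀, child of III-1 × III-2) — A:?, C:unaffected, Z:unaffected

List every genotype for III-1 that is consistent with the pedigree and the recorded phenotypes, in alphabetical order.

III-1 ∈ {AA CC Zz, AA CC zz, AA Cc Zz, AA Cc zz, Aa CC Zz, Aa CC zz, Aa Cc Zz, Aa Cc zz}

A/I-1 un ·: AA|Aa
A/I-2 un ·: AA|Aa
A/II-1 un I-1×I-2: AA|Aa
A/II-2 un ·: AA|Aa
A/III-1 un II-2×II-1: AA|Aa
A/III-2 un ·: AA|Aa
A/III-3 un II-2×II-1: AA|Aa
A/IV-1 ? III-1×III-2: AA|Aa|aa
⇒ A over [I-1,I-2,II-1,II-2,III-1,III-2,III-3,IV-1]: 172 consistent
C/I-1 un ·: CC|Cc
C/I-2 un ·: CC|Cc
C/II-1 un I-1×I-2: CC|Cc
C/II-2 un ·: CC|Cc
C/III-1 un II-2×II-1: CC|Cc
C/III-2 un ·: CC|Cc
C/III-3 un II-2×II-1: CC|Cc
C/IV-1 un III-1×III-2: CC|Cc
⇒ C over [I-1,I-2,II-1,II-2,III-1,III-2,III-3,IV-1]: 152 consistent
Z/I-1 un ·: ZZ|Zz
Z/I-2 aff ·: zz
Z/II-1 un I-1×I-2: Zz
Z/II-2 aff ·: zz
Z/III-1 ? II-2×II-1: Zz|zz
Z/III-2 un ·: ZZ|Zz
Z/III-3 ? II-2×II-1: Zz|zz
Z/IV-1 un III-1×III-2: ZZ|Zz
⇒ Z over [I-1,I-2,II-1,II-2,III-1,III-2,III-3,IV-1]: 24 consistent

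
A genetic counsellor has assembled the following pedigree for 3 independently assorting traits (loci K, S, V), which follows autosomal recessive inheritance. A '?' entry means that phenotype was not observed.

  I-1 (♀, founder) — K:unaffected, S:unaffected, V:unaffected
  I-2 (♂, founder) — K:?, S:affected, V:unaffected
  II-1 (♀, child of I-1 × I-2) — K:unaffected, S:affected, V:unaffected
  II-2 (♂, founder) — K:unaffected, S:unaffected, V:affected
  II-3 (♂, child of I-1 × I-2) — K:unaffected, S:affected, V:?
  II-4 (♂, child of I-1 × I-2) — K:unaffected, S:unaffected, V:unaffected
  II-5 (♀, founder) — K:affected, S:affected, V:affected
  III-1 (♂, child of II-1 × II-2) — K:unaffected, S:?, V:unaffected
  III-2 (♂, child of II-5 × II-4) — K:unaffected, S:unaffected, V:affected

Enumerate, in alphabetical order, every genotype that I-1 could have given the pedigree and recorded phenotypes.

K/I-1 un ·: KK|Kk
K/I-2 ? ·: KK|Kk|kk
K/II-1 un I-1×I-2: KK|Kk
K/II-2 un ·: KK|Kk
K/II-3 un I-1×I-2: KK|Kk
K/II-4 un I-1×I-2: KK|Kk
K/II-5 aff ·: kk
K/III-1 un II-1×II-2: KK|Kk
K/III-2 un II-5×II-4: Kk
⇒ K over [I-1,I-2,II-1,II-2,II-3,II-4,II-5,III-1,III-2]: 95 consistent
S/I-1 un ·: Ss
S/I-2 aff ·: ss
S/II-1 aff I-1×I-2: ss
S/II-2 un ·: SS|Ss
S/II-3 aff I-1×I-2: ss
S/II-4 un I-1×I-2: Ss
S/II-5 aff ·: ss
S/III-1 ? II-1×II-2: Ss|ss
S/III-2 un II-5×II-4: Ss
⇒ S over [I-1,I-2,II-1,II-2,II-3,II-4,II-5,III-1,III-2]: 3 consistent
V/I-1 un ·: VV|Vv
V/I-2 un ·: VV|Vv
V/II-1 un I-1×I-2: VV|Vv
V/II-2 aff ·: vv
V/II-3 ? I-1×I-2: VV|Vv|vv
V/II-4 un I-1×I-2: Vv
V/II-5 aff ·: vv
V/III-1 un II-1×II-2: Vv
V/III-2 aff II-5×II-4: vv
⇒ V over [I-1,I-2,II-1,II-2,II-3,II-4,II-5,III-1,III-2]: 14 consistent

I-1 ∈ {KK Ss VV, KK Ss Vv, Kk Ss VV, Kk Ss Vv}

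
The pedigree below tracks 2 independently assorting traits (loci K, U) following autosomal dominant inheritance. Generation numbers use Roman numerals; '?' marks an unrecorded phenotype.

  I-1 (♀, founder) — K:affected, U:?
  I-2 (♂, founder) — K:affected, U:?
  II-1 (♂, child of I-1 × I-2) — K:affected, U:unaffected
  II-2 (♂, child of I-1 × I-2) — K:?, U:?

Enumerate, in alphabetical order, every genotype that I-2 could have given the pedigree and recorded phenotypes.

K/I-1 aff ·: Kk|KK
K/I-2 aff ·: Kk|KK
K/II-1 aff I-1×I-2: Kk|KK
K/II-2 ? I-1×I-2: kk|Kk|KK
⇒ K over [I-1,I-2,II-1,II-2]: 15 consistent
U/I-1 ? ·: uu|Uu
U/I-2 ? ·: uu|Uu
U/II-1 un I-1×I-2: uu
U/II-2 ? I-1×I-2: uu|Uu|UU
⇒ U over [I-1,I-2,II-1,II-2]: 8 consistent

I-2 ∈ {KK Uu, KK uu, Kk Uu, Kk uu}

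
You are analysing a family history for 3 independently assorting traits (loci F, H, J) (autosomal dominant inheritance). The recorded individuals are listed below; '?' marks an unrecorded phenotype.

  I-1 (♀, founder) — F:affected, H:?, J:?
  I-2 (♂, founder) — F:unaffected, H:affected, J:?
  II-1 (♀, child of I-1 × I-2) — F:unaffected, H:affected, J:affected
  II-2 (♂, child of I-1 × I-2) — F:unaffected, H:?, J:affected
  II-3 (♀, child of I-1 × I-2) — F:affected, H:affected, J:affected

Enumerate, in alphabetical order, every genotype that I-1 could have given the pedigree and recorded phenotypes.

F/I-1 aff ·: Ff
F/I-2 un ·: ff
F/II-1 un I-1×I-2: ff
F/II-2 un I-1×I-2: ff
F/II-3 aff I-1×I-2: Ff
⇒ F over [I-1,I-2,II-1,II-2,II-3]: 1 consistent
H/I-1 ? ·: hh|Hh|HH
H/I-2 aff ·: Hh|HH
H/II-1 aff I-1×I-2: Hh|HH
H/II-2 ? I-1×I-2: hh|Hh|HH
H/II-3 aff I-1×I-2: Hh|HH
⇒ H over [I-1,I-2,II-1,II-2,II-3]: 32 consistent
J/I-1 ? ·: jj|Jj|JJ
J/I-2 ? ·: jj|Jj|JJ
J/II-1 aff I-1×I-2: Jj|JJ
J/II-2 aff I-1×I-2: Jj|JJ
J/II-3 aff I-1×I-2: Jj|JJ
⇒ J over [I-1,I-2,II-1,II-2,II-3]: 29 consistent

I-1 ∈ {Ff HH JJ, Ff HH Jj, Ff HH jj, Ff Hh JJ, Ff Hh Jj, Ff Hh jj, Ff hh JJ, Ff hh Jj, Ff hh jj}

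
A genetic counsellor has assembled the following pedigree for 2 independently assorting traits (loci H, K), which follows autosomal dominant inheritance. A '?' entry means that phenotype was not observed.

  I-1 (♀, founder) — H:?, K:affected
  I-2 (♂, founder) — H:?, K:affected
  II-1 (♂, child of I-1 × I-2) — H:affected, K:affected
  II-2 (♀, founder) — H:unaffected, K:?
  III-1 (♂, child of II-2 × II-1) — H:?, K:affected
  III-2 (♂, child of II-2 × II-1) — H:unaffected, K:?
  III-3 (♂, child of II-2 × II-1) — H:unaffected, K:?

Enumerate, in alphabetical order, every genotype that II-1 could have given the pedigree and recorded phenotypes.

II-1 ∈ {Hh KK, Hh Kk}

H/I-1 ? ·: hh|Hh|HH
H/I-2 ? ·: hh|Hh|HH
H/II-1 aff I-1×I-2: Hh
H/II-2 un ·: hh
H/III-1 ? II-2×II-1: hh|Hh
H/III-2 un II-2×II-1: hh
H/III-3 un II-2×II-1: hh
⇒ H over [I-1,I-2,II-1,II-2,III-1,III-2,III-3]: 14 consistent
K/I-1 aff ·: Kk|KK
K/I-2 aff ·: Kk|KK
K/II-1 aff I-1×I-2: Kk|KK
K/II-2 ? ·: kk|Kk|KK
K/III-1 aff II-2×II-1: Kk|KK
K/III-2 ? II-2×II-1: kk|Kk|KK
K/III-3 ? II-2×II-1: kk|Kk|KK
⇒ K over [I-1,I-2,II-1,II-2,III-1,III-2,III-3]: 130 consistent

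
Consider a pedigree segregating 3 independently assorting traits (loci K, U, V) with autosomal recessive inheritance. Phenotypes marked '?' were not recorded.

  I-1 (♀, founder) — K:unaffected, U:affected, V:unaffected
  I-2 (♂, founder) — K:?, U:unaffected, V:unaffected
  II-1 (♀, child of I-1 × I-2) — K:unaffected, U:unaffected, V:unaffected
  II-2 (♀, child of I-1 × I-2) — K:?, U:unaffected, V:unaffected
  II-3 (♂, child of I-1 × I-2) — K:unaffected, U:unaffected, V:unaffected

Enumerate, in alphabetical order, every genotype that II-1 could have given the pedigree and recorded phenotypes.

K/I-1 un ·: KK|Kk
K/I-2 ? ·: KK|Kk|kk
K/II-1 un I-1×I-2: KK|Kk
K/II-2 ? I-1×I-2: KK|Kk|kk
K/II-3 un I-1×I-2: KK|Kk
⇒ K over [I-1,I-2,II-1,II-2,II-3]: 32 consistent
U/I-1 aff ·: uu
U/I-2 un ·: UU|Uu
U/II-1 un I-1×I-2: Uu
U/II-2 un I-1×I-2: Uu
U/II-3 un I-1×I-2: Uu
⇒ U over [I-1,I-2,II-1,II-2,II-3]: 2 consistent
V/I-1 un ·: VV|Vv
V/I-2 un ·: VV|Vv
V/II-1 un I-1×I-2: VV|Vv
V/II-2 un I-1×I-2: VV|Vv
V/II-3 un I-1×I-2: VV|Vv
⇒ V over [I-1,I-2,II-1,II-2,II-3]: 25 consistent

II-1 ∈ {KK Uu VV, KK Uu Vv, Kk Uu VV, Kk Uu Vv}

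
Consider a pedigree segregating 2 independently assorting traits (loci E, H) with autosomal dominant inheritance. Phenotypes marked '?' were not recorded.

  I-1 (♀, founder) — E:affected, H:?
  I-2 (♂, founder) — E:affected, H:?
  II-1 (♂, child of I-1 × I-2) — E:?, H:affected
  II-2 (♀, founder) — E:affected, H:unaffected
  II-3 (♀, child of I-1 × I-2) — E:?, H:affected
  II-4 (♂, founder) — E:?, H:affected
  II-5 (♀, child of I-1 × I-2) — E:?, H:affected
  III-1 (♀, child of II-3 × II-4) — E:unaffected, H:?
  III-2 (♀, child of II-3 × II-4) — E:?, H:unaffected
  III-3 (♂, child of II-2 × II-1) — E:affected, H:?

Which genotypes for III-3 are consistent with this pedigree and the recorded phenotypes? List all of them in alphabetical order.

III-3 ∈ {EE Hh, EE hh, Ee Hh, Ee hh}

E/I-1 aff ·: Ee|EE
E/I-2 aff ·: Ee|EE
E/II-1 ? I-1×I-2: ee|Ee|EE
E/II-2 aff ·: Ee|EE
E/II-3 ? I-1×I-2: ee|Ee
E/II-4 ? ·: ee|Ee
E/II-5 ? I-1×I-2: ee|Ee|EE
E/III-1 un II-3×II-4: ee
E/III-2 ? II-3×II-4: ee|Ee|EE
E/III-3 aff II-2×II-1: Ee|EE
⇒ E over [I-1,I-2,II-1,II-2,II-3,II-4,II-5,III-1,III-2,III-3]: 356 consistent
H/I-1 ? ·: hh|Hh|HH
H/I-2 ? ·: hh|Hh|HH
H/II-1 aff I-1×I-2: Hh|HH
H/II-2 un ·: hh
H/II-3 aff I-1×I-2: Hh
H/II-4 aff ·: Hh
H/II-5 aff I-1×I-2: Hh|HH
H/III-1 ? II-3×II-4: hh|Hh|HH
H/III-2 un II-3×II-4: hh
H/III-3 ? II-2×II-1: hh|Hh
⇒ H over [I-1,I-2,II-1,II-2,II-3,II-4,II-5,III-1,III-2,III-3]: 78 consistent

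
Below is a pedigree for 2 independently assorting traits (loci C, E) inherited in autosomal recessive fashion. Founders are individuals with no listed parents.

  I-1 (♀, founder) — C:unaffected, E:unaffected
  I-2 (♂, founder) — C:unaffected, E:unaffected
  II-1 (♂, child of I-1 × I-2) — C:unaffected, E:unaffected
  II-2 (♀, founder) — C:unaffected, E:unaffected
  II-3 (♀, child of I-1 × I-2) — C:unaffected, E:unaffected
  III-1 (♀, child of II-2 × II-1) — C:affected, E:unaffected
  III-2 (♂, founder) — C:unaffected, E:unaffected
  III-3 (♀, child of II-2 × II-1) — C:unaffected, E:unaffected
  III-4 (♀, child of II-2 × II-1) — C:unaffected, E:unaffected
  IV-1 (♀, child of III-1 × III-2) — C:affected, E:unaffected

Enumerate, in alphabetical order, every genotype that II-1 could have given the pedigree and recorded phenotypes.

C/I-1 un ·: CC|Cc
C/I-2 un ·: CC|Cc
C/II-1 un I-1×I-2: Cc
C/II-2 un ·: Cc
C/II-3 un I-1×I-2: CC|Cc
C/III-1 aff II-2×II-1: cc
C/III-2 un ·: Cc
C/III-3 un II-2×II-1: CC|Cc
C/III-4 un II-2×II-1: CC|Cc
C/IV-1 aff III-1×III-2: cc
⇒ C over [I-1,I-2,II-1,II-2,II-3,III-1,III-2,III-3,III-4,IV-1]: 24 consistent
E/I-1 un ·: EE|Ee
E/I-2 un ·: EE|Ee
E/II-1 un I-1×I-2: EE|Ee
E/II-2 un ·: EE|Ee
E/II-3 un I-1×I-2: EE|Ee
E/III-1 un II-2×II-1: EE|Ee
E/III-2 un ·: EE|Ee
E/III-3 un II-2×II-1: EE|Ee
E/III-4 un II-2×II-1: EE|Ee
E/IV-1 un III-1×III-2: EE|Ee
⇒ E over [I-1,I-2,II-1,II-2,II-3,III-1,III-2,III-3,III-4,IV-1]: 553 consistent

II-1 ∈ {Cc EE, Cc Ee}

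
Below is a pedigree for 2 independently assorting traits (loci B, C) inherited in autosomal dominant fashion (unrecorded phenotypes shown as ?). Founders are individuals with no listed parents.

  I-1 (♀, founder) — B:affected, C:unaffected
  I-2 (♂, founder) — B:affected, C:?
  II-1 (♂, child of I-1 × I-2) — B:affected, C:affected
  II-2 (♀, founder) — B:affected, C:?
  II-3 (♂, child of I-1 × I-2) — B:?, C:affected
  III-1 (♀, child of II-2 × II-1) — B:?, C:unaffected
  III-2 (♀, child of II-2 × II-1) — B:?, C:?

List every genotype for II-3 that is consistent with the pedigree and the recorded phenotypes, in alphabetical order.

B/I-1 aff ·: Bb|BB
B/I-2 aff ·: Bb|BB
B/II-1 aff I-1×I-2: Bb|BB
B/II-2 aff ·: Bb|BB
B/II-3 ? I-1×I-2: bb|Bb|BB
B/III-1 ? II-2×II-1: bb|Bb|BB
B/III-2 ? II-2×II-1: bb|Bb|BB
⇒ B over [I-1,I-2,II-1,II-2,II-3,III-1,III-2]: 131 consistent
C/I-1 un ·: cc
C/I-2 ? ·: Cc|CC
C/II-1 aff I-1×I-2: Cc
C/II-2 ? ·: cc|Cc
C/II-3 aff I-1×I-2: Cc
C/III-1 un II-2×II-1: cc
C/III-2 ? II-2×II-1: cc|Cc|CC
⇒ C over [I-1,I-2,II-1,II-2,II-3,III-1,III-2]: 10 consistent

II-3 ∈ {BB Cc, Bb Cc, bb Cc}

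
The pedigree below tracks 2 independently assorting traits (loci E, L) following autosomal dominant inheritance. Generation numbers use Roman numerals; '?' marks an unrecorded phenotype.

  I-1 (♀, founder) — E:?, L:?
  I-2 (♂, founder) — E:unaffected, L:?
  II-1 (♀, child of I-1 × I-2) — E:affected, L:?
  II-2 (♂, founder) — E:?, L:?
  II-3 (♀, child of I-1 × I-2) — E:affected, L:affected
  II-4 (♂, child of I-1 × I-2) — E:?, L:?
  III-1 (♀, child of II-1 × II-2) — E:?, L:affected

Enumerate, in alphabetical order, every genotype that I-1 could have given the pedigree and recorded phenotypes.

I-1 ∈ {EE LL, EE Ll, EE ll, Ee LL, Ee Ll, Ee ll}

E/I-1 ? ·: Ee|EE
E/I-2 un ·: ee
E/II-1 aff I-1×I-2: Ee
E/II-2 ? ·: ee|Ee|EE
E/II-3 aff I-1×I-2: Ee
E/II-4 ? I-1×I-2: ee|Ee
E/III-1 ? II-1×II-2: ee|Ee|EE
⇒ E over [I-1,I-2,II-1,II-2,II-3,II-4,III-1]: 21 consistent
L/I-1 ? ·: ll|Ll|LL
L/I-2 ? ·: ll|Ll|LL
L/II-1 ? I-1×I-2: ll|Ll|LL
L/II-2 ? ·: ll|Ll|LL
L/II-3 aff I-1×I-2: Ll|LL
L/II-4 ? I-1×I-2: ll|Ll|LL
L/III-1 aff II-1×II-2: Ll|LL
⇒ L over [I-1,I-2,II-1,II-2,II-3,II-4,III-1]: 180 consistent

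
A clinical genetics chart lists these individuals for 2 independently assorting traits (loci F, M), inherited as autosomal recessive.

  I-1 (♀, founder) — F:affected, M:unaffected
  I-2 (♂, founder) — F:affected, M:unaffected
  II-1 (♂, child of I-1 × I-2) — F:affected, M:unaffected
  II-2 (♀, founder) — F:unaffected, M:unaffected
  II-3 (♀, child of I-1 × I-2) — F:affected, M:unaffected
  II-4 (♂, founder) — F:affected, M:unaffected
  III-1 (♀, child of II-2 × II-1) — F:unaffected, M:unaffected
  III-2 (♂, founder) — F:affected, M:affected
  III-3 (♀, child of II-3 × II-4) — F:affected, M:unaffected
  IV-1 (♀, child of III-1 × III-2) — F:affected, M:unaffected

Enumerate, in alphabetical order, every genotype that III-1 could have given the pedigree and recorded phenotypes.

III-1 ∈ {Ff MM, Ff Mm}

F/I-1 aff ·: ff
F/I-2 aff ·: ff
F/II-1 aff I-1×I-2: ff
F/II-2 un ·: FF|Ff
F/II-3 aff I-1×I-2: ff
F/II-4 aff ·: ff
F/III-1 un II-2×II-1: Ff
F/III-2 aff ·: ff
F/III-3 aff II-3×II-4: ff
F/IV-1 aff III-1×III-2: ff
⇒ F over [I-1,I-2,II-1,II-2,II-3,II-4,III-1,III-2,III-3,IV-1]: 2 consistent
M/I-1 un ·: MM|Mm
M/I-2 un ·: MM|Mm
M/II-1 un I-1×I-2: MM|Mm
M/II-2 un ·: MM|Mm
M/II-3 un I-1×I-2: MM|Mm
M/II-4 un ·: MM|Mm
M/III-1 un II-2×II-1: MM|Mm
M/III-2 aff ·: mm
M/III-3 un II-3×II-4: MM|Mm
M/IV-1 un III-1×III-2: Mm
⇒ M over [I-1,I-2,II-1,II-2,II-3,II-4,III-1,III-2,III-3,IV-1]: 156 consistent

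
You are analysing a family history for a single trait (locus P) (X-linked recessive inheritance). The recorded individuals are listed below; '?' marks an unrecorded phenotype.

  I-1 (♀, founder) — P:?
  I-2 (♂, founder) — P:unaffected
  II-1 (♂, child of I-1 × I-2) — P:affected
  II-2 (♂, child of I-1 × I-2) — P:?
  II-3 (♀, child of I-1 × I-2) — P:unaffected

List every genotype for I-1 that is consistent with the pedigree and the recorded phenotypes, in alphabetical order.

P/I-1 ? ·: X^PX^p|X^pX^p
P/I-2 un ·: X^PY
P/II-1 aff I-1×I-2: X^pY
P/II-2 ? I-1×I-2: X^PY|X^pY
P/II-3 un I-1×I-2: X^PX^P|X^PX^p
⇒ P over [I-1,I-2,II-1,II-2,II-3]: 5 consistent

I-1 ∈ {X^PX^p, X^pX^p}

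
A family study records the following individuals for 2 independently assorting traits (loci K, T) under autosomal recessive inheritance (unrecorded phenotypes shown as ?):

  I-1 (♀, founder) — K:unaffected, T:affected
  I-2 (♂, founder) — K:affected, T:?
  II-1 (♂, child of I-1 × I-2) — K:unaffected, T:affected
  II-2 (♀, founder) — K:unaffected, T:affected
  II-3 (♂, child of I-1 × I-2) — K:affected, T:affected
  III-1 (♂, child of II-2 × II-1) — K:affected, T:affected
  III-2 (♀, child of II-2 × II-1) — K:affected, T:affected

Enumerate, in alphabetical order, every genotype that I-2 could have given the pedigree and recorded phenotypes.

I-2 ∈ {kk Tt, kk tt}

K/I-1 un ·: Kk
K/I-2 aff ·: kk
K/II-1 un I-1×I-2: Kk
K/II-2 un ·: Kk
K/II-3 aff I-1×I-2: kk
K/III-1 aff II-2×II-1: kk
K/III-2 aff II-2×II-1: kk
⇒ K over [I-1,I-2,II-1,II-2,II-3,III-1,III-2]: 1 consistent
T/I-1 aff ·: tt
T/I-2 ? ·: Tt|tt
T/II-1 aff I-1×I-2: tt
T/II-2 aff ·: tt
T/II-3 aff I-1×I-2: tt
T/III-1 aff II-2×II-1: tt
T/III-2 aff II-2×II-1: tt
⇒ T over [I-1,I-2,II-1,II-2,II-3,III-1,III-2]: 2 consistent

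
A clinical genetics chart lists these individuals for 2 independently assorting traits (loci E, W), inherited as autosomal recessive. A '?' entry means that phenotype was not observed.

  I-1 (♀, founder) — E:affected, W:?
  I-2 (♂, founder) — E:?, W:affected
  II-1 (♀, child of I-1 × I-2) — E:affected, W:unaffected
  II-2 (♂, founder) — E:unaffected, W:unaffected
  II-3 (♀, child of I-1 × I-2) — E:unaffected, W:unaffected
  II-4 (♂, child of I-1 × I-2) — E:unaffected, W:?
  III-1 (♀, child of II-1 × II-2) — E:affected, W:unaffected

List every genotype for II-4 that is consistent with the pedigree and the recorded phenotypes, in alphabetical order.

II-4 ∈ {Ee Ww, Ee ww}

E/I-1 aff ·: ee
E/I-2 ? ·: Ee
E/II-1 aff I-1×I-2: ee
E/II-2 un ·: Ee
E/II-3 un I-1×I-2: Ee
E/II-4 un I-1×I-2: Ee
E/III-1 aff II-1×II-2: ee
⇒ E over [I-1,I-2,II-1,II-2,II-3,II-4,III-1]: 1 consistent
W/I-1 ? ·: WW|Ww
W/I-2 aff ·: ww
W/II-1 un I-1×I-2: Ww
W/II-2 un ·: WW|Ww
W/II-3 un I-1×I-2: Ww
W/II-4 ? I-1×I-2: Ww|ww
W/III-1 un II-1×II-2: WW|Ww
⇒ W over [I-1,I-2,II-1,II-2,II-3,II-4,III-1]: 12 consistent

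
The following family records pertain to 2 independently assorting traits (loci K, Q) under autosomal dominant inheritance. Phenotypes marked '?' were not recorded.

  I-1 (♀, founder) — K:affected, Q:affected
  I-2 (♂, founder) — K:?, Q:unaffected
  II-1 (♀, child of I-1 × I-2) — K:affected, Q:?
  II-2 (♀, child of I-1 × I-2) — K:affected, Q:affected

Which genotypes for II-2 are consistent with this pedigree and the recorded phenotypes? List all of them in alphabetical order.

II-2 ∈ {KK Qq, Kk Qq}

K/I-1 aff ·: Kk|KK
K/I-2 ? ·: kk|Kk|KK
K/II-1 aff I-1×I-2: Kk|KK
K/II-2 aff I-1×I-2: Kk|KK
⇒ K over [I-1,I-2,II-1,II-2]: 15 consistent
Q/I-1 aff ·: Qq|QQ
Q/I-2 un ·: qq
Q/II-1 ? I-1×I-2: qq|Qq
Q/II-2 aff I-1×I-2: Qq
⇒ Q over [I-1,I-2,II-1,II-2]: 3 consistent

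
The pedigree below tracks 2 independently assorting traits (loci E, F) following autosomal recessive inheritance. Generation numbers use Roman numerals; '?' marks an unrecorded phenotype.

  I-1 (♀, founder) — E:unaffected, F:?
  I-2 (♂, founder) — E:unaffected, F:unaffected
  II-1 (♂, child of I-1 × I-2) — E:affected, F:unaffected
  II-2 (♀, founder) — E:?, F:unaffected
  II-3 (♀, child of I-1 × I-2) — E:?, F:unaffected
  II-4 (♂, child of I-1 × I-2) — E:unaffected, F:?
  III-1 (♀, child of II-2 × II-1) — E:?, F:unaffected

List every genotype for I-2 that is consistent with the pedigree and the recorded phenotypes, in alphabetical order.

E/I-1 un ·: Ee
E/I-2 un ·: Ee
E/II-1 aff I-1×I-2: ee
E/II-2 ? ·: EE|Ee|ee
E/II-3 ? I-1×I-2: EE|Ee|ee
E/II-4 un I-1×I-2: EE|Ee
E/III-1 ? II-2×II-1: Ee|ee
⇒ E over [I-1,I-2,II-1,II-2,II-3,II-4,III-1]: 24 consistent
F/I-1 ? ·: FF|Ff|ff
F/I-2 un ·: FF|Ff
F/II-1 un I-1×I-2: FF|Ff
F/II-2 un ·: FF|Ff
F/II-3 un I-1×I-2: FF|Ff
F/II-4 ? I-1×I-2: FF|Ff|ff
F/III-1 un II-2×II-1: FF|Ff
⇒ F over [I-1,I-2,II-1,II-2,II-3,II-4,III-1]: 113 consistent

I-2 ∈ {Ee FF, Ee Ff}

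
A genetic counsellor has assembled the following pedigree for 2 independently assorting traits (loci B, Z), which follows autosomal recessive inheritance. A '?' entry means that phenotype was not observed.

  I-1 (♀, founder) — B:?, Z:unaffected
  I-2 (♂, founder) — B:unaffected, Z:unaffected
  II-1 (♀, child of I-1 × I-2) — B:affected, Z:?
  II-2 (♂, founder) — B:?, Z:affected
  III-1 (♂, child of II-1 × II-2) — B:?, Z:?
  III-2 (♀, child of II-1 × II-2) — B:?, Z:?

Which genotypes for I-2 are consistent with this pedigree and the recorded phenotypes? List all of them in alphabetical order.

I-2 ∈ {Bb ZZ, Bb Zz}

B/I-1 ? ·: Bb|bb
B/I-2 un ·: Bb
B/II-1 aff I-1×I-2: bb
B/II-2 ? ·: BB|Bb|bb
B/III-1 ? II-1×II-2: Bb|bb
B/III-2 ? II-1×II-2: Bb|bb
⇒ B over [I-1,I-2,II-1,II-2,III-1,III-2]: 12 consistent
Z/I-1 un ·: ZZ|Zz
Z/I-2 un ·: ZZ|Zz
Z/II-1 ? I-1×I-2: ZZ|Zz|zz
Z/II-2 aff ·: zz
Z/III-1 ? II-1×II-2: Zz|zz
Z/III-2 ? II-1×II-2: Zz|zz
⇒ Z over [I-1,I-2,II-1,II-2,III-1,III-2]: 17 consistent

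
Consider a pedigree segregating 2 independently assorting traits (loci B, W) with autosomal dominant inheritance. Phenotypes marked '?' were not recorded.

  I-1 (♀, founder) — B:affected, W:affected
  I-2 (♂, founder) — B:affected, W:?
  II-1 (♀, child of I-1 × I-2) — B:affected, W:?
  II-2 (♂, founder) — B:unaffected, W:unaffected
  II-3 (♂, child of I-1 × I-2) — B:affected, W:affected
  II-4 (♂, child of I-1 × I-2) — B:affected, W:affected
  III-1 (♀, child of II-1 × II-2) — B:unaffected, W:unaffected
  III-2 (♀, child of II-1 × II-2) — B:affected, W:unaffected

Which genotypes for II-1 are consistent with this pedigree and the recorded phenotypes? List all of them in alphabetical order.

B/I-1 aff ·: Bb|BB
B/I-2 aff ·: Bb|BB
B/II-1 aff I-1×I-2: Bb
B/II-2 un ·: bb
B/II-3 aff I-1×I-2: Bb|BB
B/II-4 aff I-1×I-2: Bb|BB
B/III-1 un II-1×II-2: bb
B/III-2 aff II-1×II-2: Bb
⇒ B over [I-1,I-2,II-1,II-2,II-3,II-4,III-1,III-2]: 12 consistent
W/I-1 aff ·: Ww|WW
W/I-2 ? ·: ww|Ww|WW
W/II-1 ? I-1×I-2: ww|Ww
W/II-2 un ·: ww
W/II-3 aff I-1×I-2: Ww|WW
W/II-4 aff I-1×I-2: Ww|WW
W/III-1 un II-1×II-2: ww
W/III-2 un II-1×II-2: ww
⇒ W over [I-1,I-2,II-1,II-2,II-3,II-4,III-1,III-2]: 19 consistent

II-1 ∈ {Bb Ww, Bb ww}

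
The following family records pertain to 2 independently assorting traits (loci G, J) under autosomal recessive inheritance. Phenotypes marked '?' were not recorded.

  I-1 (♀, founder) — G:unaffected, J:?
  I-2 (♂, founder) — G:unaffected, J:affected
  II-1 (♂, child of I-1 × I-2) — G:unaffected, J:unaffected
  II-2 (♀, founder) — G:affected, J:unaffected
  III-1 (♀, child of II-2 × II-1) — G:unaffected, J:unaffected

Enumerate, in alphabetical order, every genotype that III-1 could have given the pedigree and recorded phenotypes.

G/I-1 un ·: GG|Gg
G/I-2 un ·: GG|Gg
G/II-1 un I-1×I-2: GG|Gg
G/II-2 aff ·: gg
G/III-1 un II-2×II-1: Gg
⇒ G over [I-1,I-2,II-1,II-2,III-1]: 7 consistent
J/I-1 ? ·: JJ|Jj
J/I-2 aff ·: jj
J/II-1 un I-1×I-2: Jj
J/II-2 un ·: JJ|Jj
J/III-1 un II-2×II-1: JJ|Jj
⇒ J over [I-1,I-2,II-1,II-2,III-1]: 8 consistent

III-1 ∈ {Gg JJ, Gg Jj}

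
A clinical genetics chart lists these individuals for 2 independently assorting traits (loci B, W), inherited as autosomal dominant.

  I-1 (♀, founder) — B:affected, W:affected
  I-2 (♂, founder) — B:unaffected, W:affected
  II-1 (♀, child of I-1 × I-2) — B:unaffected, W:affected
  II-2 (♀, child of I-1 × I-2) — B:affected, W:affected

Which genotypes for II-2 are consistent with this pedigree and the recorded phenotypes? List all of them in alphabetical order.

II-2 ∈ {Bb WW, Bb Ww}

B/I-1 aff ·: Bb
B/I-2 un ·: bb
B/II-1 un I-1×I-2: bb
B/II-2 aff I-1×I-2: Bb
⇒ B over [I-1,I-2,II-1,II-2]: 1 consistent
W/I-1 aff ·: Ww|WW
W/I-2 aff ·: Ww|WW
W/II-1 aff I-1×I-2: Ww|WW
W/II-2 aff I-1×I-2: Ww|WW
⇒ W over [I-1,I-2,II-1,II-2]: 13 consistent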